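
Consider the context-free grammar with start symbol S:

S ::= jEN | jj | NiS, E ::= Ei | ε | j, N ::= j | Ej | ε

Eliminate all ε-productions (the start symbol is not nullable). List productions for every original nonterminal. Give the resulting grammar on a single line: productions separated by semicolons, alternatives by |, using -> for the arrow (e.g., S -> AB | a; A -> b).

Nullable set: {E, N}.
S -> NiS: N nullable, giving NiS | iS.
S -> jEN: E, N nullable, giving j | jE | jEN | jN.
Drop E -> ε.
E -> Ei: E nullable, giving Ei | i.
Drop N -> ε.
N -> Ej: E nullable, giving Ej | j.
Unchanged (no nullable symbols): S -> jj; E -> j; N -> j.

S -> j | iS | jE | jN | jj | NiS | jEN; E -> i | j | Ei; N -> j | Ej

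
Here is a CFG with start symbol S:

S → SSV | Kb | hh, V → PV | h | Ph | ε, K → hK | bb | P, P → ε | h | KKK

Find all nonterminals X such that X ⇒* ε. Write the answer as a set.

{K, P, V}

Directly nullable (have an ε-rule): {P, V}.
K is nullable via K -> P (every symbol on the right is already known nullable).
Not nullable: S — each has a terminal in every rule's right-hand side or depends on a non-nullable symbol.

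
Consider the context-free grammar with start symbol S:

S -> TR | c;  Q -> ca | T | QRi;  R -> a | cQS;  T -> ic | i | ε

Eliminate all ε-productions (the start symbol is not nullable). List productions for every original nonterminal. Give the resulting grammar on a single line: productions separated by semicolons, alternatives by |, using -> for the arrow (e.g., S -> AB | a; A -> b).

S -> R | c | TR; Q -> T | Ri | ca | QRi; R -> a | cS | cQS; T -> i | ic

Nullable set: {Q, T}.
S -> TR: T nullable, giving R | TR.
Q -> QRi: Q nullable, giving QRi | Ri.
Q -> T: T nullable, giving T.
R -> cQS: Q nullable, giving cQS | cS.
Drop T -> ε.
Unchanged (no nullable symbols): S -> c; Q -> ca; R -> a; T -> i; T -> ic.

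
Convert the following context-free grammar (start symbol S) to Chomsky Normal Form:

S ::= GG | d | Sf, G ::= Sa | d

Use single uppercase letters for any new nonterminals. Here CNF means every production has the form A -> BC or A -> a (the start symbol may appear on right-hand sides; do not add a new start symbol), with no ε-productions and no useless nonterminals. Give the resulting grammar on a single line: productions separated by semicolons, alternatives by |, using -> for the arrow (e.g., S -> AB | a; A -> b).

No ε-productions.
No unit productions to eliminate.
TERM: introduce A -> a, B -> f and substitute in every rule of length ≥2.

S -> d | GG | SB; A -> a; B -> f; G -> d | SA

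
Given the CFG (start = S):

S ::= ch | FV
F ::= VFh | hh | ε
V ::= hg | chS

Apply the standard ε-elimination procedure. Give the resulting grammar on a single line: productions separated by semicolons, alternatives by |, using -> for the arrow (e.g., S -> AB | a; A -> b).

Nullable set: {F}.
S -> FV: F nullable, giving FV | V.
Drop F -> ε.
F -> VFh: F nullable, giving VFh | Vh.
Unchanged (no nullable symbols): S -> ch; F -> hh; V -> chS; V -> hg.

S -> V | FV | ch; F -> Vh | hh | VFh; V -> hg | chS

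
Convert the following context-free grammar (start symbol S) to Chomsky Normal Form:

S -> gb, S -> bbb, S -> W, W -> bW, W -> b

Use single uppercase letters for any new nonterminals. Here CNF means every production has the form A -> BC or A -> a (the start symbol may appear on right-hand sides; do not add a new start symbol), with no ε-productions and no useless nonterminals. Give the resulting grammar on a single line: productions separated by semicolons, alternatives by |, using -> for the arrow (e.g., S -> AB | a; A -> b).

S -> b | AC | AW | BA; A -> b; B -> g; C -> AA; W -> b | AW

No ε-productions.
After unit-elimination: S -> b | bW | gb | bbb; W -> b | bW.
TERM: introduce A -> b, B -> g and substitute in every rule of length ≥2.
BIN: S -> AAA becomes S -> AC, C -> AA.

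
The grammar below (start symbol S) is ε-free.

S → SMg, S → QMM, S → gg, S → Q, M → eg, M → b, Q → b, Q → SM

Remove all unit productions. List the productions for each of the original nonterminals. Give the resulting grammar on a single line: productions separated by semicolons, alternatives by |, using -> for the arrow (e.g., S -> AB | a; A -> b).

S -> b | SM | gg | QMM | SMg; M -> b | eg; Q -> b | SM

Unit productions: S->Q.
Unit pairs (A ⇒* B via units): (S,Q).
S: inherits non-unit rules of {Q, S} → QMM | SM | SMg | b | gg.
M: inherits non-unit rules of {M} → b | eg.
Q: inherits non-unit rules of {Q} → SM | b.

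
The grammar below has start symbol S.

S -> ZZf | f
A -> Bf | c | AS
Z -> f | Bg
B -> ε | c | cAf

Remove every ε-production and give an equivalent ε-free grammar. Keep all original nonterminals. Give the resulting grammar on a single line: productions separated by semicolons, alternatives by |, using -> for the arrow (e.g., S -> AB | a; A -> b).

Nullable set: {B}.
A -> Bf: B nullable, giving Bf | f.
Drop B -> ε.
Z -> Bg: B nullable, giving Bg | g.
Unchanged (no nullable symbols): S -> ZZf; S -> f; A -> AS; A -> c; B -> c; B -> cAf; Z -> f.

S -> f | ZZf; A -> c | f | AS | Bf; B -> c | cAf; Z -> f | g | Bg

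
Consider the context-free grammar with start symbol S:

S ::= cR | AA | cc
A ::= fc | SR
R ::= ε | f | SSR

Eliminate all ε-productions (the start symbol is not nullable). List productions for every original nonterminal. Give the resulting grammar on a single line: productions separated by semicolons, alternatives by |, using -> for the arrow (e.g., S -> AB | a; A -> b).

S -> c | AA | cR | cc; A -> S | SR | fc; R -> f | SS | SSR

Nullable set: {R}.
S -> cR: R nullable, giving c | cR.
A -> SR: R nullable, giving S | SR.
Drop R -> ε.
R -> SSR: R nullable, giving SS | SSR.
Unchanged (no nullable symbols): S -> AA; S -> cc; A -> fc; R -> f.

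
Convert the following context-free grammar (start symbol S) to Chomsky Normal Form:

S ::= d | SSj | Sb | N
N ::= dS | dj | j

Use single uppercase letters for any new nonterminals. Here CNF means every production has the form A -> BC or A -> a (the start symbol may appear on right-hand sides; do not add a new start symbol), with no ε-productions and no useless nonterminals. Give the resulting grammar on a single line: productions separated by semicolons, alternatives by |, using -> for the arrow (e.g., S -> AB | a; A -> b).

S -> d | j | AB | AS | SC | SD; A -> d; B -> j; C -> b; D -> SB

No ε-productions.
After unit-elimination: S -> d | j | Sb | dS | dj | SSj; N -> j | dS | dj.
TERM: introduce C -> b, A -> d, B -> j and substitute in every rule of length ≥2.
BIN: S -> SSB becomes S -> SD, D -> SB.
Drop unreachable/unproductive: N.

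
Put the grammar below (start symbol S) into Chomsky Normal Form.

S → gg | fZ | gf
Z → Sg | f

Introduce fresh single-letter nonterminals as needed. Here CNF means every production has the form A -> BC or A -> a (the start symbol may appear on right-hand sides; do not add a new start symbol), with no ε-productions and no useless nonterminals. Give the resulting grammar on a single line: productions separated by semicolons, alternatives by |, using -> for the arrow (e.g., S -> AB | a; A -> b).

S -> AZ | BA | BB; A -> f; B -> g; Z -> f | SB

No ε-productions.
No unit productions to eliminate.
TERM: introduce A -> f, B -> g and substitute in every rule of length ≥2.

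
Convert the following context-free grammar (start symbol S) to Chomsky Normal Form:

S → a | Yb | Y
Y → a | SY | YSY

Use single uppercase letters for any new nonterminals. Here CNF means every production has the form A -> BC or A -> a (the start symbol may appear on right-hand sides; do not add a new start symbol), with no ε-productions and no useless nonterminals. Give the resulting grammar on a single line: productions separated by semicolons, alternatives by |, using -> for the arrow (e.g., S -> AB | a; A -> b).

S -> a | SY | YA | YB; A -> b; B -> SY; C -> SY; Y -> a | SY | YC

No ε-productions.
After unit-elimination: S -> a | SY | Yb | YSY; Y -> a | SY | YSY.
TERM: introduce A -> b and substitute in every rule of length ≥2.
BIN: S -> YSY becomes S -> YB, B -> SY; Y -> YSY becomes Y -> YC, C -> SY.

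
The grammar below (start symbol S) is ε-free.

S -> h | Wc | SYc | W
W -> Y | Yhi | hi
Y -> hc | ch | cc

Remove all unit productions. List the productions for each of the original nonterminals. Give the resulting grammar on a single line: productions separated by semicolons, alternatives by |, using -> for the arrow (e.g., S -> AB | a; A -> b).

Unit productions: S->W, W->Y.
Unit pairs (A ⇒* B via units): (S,W), (S,Y), (W,Y).
S: inherits non-unit rules of {S, W, Y} → SYc | Wc | Yhi | cc | ch | h | hc | hi.
W: inherits non-unit rules of {W, Y} → Yhi | cc | ch | hc | hi.
Y: inherits non-unit rules of {Y} → cc | ch | hc.

S -> h | Wc | cc | ch | hc | hi | SYc | Yhi; W -> cc | ch | hc | hi | Yhi; Y -> cc | ch | hc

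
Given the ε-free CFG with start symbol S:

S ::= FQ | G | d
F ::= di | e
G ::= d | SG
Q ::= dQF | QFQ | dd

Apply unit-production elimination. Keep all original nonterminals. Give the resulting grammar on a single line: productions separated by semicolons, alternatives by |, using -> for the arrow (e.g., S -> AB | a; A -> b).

S -> d | FQ | SG; F -> e | di; G -> d | SG; Q -> dd | QFQ | dQF

Unit productions: S->G.
Unit pairs (A ⇒* B via units): (S,G).
S: inherits non-unit rules of {G, S} → FQ | SG | d.
F: inherits non-unit rules of {F} → di | e.
G: inherits non-unit rules of {G} → SG | d.
Q: inherits non-unit rules of {Q} → QFQ | dQF | dd.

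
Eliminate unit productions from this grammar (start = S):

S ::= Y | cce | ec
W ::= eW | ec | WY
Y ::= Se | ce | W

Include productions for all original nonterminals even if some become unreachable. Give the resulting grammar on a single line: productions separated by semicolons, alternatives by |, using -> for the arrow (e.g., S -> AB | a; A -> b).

Unit productions: S->Y, Y->W.
Unit pairs (A ⇒* B via units): (S,W), (S,Y), (Y,W).
S: inherits non-unit rules of {S, W, Y} → Se | WY | cce | ce | eW | ec.
W: inherits non-unit rules of {W} → WY | eW | ec.
Y: inherits non-unit rules of {W, Y} → Se | WY | ce | eW | ec.

S -> Se | WY | ce | eW | ec | cce; W -> WY | eW | ec; Y -> Se | WY | ce | eW | ec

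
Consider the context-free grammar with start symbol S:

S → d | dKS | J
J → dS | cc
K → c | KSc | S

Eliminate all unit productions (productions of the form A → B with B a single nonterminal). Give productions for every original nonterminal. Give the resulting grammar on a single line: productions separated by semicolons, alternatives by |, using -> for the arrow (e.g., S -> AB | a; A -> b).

S -> d | cc | dS | dKS; J -> cc | dS; K -> c | d | cc | dS | KSc | dKS

Unit productions: K->S, S->J.
Unit pairs (A ⇒* B via units): (K,J), (K,S), (S,J).
S: inherits non-unit rules of {J, S} → cc | d | dKS | dS.
J: inherits non-unit rules of {J} → cc | dS.
K: inherits non-unit rules of {J, K, S} → KSc | c | cc | d | dKS | dS.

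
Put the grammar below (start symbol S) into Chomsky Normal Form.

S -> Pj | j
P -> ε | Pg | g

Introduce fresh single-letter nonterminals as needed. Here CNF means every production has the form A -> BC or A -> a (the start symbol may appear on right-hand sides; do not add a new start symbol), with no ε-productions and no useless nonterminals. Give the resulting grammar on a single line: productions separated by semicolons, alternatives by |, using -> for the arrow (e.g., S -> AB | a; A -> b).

S -> j | PB; A -> g; B -> j; P -> g | PA

Nullable: {P}; after ε-elimination: S -> j | Pj; P -> g | Pg.
No unit productions to eliminate.
TERM: introduce A -> g, B -> j and substitute in every rule of length ≥2.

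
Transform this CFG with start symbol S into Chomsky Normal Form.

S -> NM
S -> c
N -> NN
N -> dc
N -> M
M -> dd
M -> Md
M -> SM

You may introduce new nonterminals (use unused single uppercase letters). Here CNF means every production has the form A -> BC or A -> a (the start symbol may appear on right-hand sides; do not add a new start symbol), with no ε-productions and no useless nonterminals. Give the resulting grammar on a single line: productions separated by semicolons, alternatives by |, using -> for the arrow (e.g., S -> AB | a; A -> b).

S -> c | NM; A -> d; B -> c; M -> AA | MA | SM; N -> AA | AB | MA | NN | SM

No ε-productions.
After unit-elimination: S -> c | NM; M -> Md | SM | dd; N -> Md | NN | SM | dc | dd.
TERM: introduce B -> c, A -> d and substitute in every rule of length ≥2.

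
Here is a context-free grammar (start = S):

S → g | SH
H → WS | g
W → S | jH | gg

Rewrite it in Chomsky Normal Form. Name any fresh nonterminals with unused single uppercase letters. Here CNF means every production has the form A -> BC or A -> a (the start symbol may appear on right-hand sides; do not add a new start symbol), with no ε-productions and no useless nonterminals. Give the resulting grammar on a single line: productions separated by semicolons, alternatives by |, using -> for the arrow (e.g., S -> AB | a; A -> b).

S -> g | SH; A -> g; B -> j; H -> g | WS; W -> g | AA | BH | SH

No ε-productions.
After unit-elimination: S -> g | SH; H -> g | WS; W -> g | SH | gg | jH.
TERM: introduce A -> g, B -> j and substitute in every rule of length ≥2.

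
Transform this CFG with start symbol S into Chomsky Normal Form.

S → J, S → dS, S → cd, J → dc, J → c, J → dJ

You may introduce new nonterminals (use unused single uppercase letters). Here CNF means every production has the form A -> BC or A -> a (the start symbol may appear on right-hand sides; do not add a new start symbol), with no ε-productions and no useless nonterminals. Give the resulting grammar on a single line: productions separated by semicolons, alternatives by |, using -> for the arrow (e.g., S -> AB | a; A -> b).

No ε-productions.
After unit-elimination: S -> c | cd | dJ | dS | dc; J -> c | dJ | dc.
TERM: introduce B -> c, A -> d and substitute in every rule of length ≥2.

S -> c | AB | AJ | AS | BA; A -> d; B -> c; J -> c | AB | AJ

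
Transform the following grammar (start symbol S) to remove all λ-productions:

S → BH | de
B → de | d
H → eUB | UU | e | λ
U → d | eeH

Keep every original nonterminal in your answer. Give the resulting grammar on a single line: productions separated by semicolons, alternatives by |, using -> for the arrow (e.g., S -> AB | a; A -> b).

Nullable set: {H}.
S -> BH: H nullable, giving B | BH.
Drop H -> λ.
U -> eeH: H nullable, giving ee | eeH.
Unchanged (no nullable symbols): S -> de; B -> d; B -> de; H -> UU; H -> e; H -> eUB; U -> d.

S -> B | BH | de; B -> d | de; H -> e | UU | eUB; U -> d | ee | eeH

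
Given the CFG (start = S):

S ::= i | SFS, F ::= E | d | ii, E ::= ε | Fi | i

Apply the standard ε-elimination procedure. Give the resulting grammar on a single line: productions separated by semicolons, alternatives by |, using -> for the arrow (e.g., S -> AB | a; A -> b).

S -> i | SS | SFS; E -> i | Fi; F -> E | d | ii

Nullable set: {E, F}.
S -> SFS: F nullable, giving SFS | SS.
Drop E -> ε.
E -> Fi: F nullable, giving Fi | i.
F -> E: E nullable, giving E.
Unchanged (no nullable symbols): S -> i; E -> i; F -> d; F -> ii.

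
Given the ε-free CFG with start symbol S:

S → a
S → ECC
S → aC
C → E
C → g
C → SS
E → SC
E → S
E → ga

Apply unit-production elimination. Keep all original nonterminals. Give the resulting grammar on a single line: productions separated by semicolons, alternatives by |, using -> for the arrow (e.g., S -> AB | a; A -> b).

S -> a | aC | ECC; C -> a | g | SC | SS | aC | ga | ECC; E -> a | SC | aC | ga | ECC

Unit productions: C->E, E->S.
Unit pairs (A ⇒* B via units): (C,E), (C,S), (E,S).
S: inherits non-unit rules of {S} → ECC | a | aC.
C: inherits non-unit rules of {C, E, S} → ECC | SC | SS | a | aC | g | ga.
E: inherits non-unit rules of {E, S} → ECC | SC | a | aC | ga.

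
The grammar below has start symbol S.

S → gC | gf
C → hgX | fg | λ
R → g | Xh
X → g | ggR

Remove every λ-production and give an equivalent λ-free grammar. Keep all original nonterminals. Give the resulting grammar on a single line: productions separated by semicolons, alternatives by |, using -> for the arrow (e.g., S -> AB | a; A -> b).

Nullable set: {C}.
S -> gC: C nullable, giving g | gC.
Drop C -> λ.
Unchanged (no nullable symbols): S -> gf; C -> fg; C -> hgX; R -> Xh; R -> g; X -> g; X -> ggR.

S -> g | gC | gf; C -> fg | hgX; R -> g | Xh; X -> g | ggR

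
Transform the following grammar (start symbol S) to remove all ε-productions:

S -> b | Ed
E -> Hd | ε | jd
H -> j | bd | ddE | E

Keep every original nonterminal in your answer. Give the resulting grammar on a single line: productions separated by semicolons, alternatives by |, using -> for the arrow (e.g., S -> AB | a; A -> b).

S -> b | d | Ed; E -> d | Hd | jd; H -> E | j | bd | dd | ddE

Nullable set: {E, H}.
S -> Ed: E nullable, giving Ed | d.
Drop E -> ε.
E -> Hd: H nullable, giving Hd | d.
H -> E: E nullable, giving E.
H -> ddE: E nullable, giving dd | ddE.
Unchanged (no nullable symbols): S -> b; E -> jd; H -> bd; H -> j.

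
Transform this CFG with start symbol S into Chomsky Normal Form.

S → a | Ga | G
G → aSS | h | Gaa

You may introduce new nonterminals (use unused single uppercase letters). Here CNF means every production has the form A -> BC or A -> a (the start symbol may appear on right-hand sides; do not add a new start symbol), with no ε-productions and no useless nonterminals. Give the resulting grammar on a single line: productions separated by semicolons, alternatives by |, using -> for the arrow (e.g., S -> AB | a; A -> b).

No ε-productions.
After unit-elimination: S -> a | h | Ga | Gaa | aSS; G -> h | Gaa | aSS.
TERM: introduce A -> a and substitute in every rule of length ≥2.
BIN: G -> ASS becomes G -> AB, B -> SS; G -> GAA becomes G -> GC, C -> AA; S -> ASS becomes S -> AD, D -> SS; S -> GAA becomes S -> GE, E -> AA.

S -> a | h | AD | GA | GE; A -> a; B -> SS; C -> AA; D -> SS; E -> AA; G -> h | AB | GC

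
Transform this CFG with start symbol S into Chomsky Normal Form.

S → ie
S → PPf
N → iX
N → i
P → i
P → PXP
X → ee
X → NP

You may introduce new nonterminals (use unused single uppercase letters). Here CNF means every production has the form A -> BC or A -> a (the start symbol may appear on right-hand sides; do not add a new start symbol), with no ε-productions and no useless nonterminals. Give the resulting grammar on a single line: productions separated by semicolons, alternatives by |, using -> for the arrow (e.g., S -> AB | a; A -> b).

S -> AC | PE; A -> i; B -> f; C -> e; D -> XP; E -> PB; N -> i | AX; P -> i | PD; X -> CC | NP

No ε-productions.
No unit productions to eliminate.
TERM: introduce C -> e, B -> f, A -> i and substitute in every rule of length ≥2.
BIN: P -> PXP becomes P -> PD, D -> XP; S -> PPB becomes S -> PE, E -> PB.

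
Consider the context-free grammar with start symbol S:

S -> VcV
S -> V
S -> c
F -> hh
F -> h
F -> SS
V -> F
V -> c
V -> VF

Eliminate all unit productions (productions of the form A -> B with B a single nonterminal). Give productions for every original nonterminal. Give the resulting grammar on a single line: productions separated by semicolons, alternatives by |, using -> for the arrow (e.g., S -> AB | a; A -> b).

Unit productions: S->V, V->F.
Unit pairs (A ⇒* B via units): (S,F), (S,V), (V,F).
S: inherits non-unit rules of {F, S, V} → SS | VF | VcV | c | h | hh.
F: inherits non-unit rules of {F} → SS | h | hh.
V: inherits non-unit rules of {F, V} → SS | VF | c | h | hh.

S -> c | h | SS | VF | hh | VcV; F -> h | SS | hh; V -> c | h | SS | VF | hh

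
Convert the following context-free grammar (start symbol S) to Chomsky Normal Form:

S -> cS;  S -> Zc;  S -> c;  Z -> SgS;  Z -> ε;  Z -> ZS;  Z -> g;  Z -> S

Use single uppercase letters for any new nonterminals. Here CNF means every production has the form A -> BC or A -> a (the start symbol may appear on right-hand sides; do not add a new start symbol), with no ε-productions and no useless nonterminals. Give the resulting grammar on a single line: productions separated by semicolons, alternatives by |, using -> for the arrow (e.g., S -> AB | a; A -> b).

S -> c | AS | ZA; A -> c; B -> g; C -> BS; Z -> c | g | AS | SC | ZA | ZS

Nullable: {Z}; after ε-elimination: S -> c | Zc | cS; Z -> S | g | ZS | SgS.
After unit-elimination: S -> c | Zc | cS; Z -> c | g | ZS | Zc | cS | SgS.
TERM: introduce A -> c, B -> g and substitute in every rule of length ≥2.
BIN: Z -> SBS becomes Z -> SC, C -> BS.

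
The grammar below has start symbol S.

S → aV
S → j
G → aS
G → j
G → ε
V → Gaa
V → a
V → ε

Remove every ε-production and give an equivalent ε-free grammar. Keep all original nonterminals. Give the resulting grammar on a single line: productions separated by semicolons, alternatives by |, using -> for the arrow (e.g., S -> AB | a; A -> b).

Nullable set: {G, V}.
S -> aV: V nullable, giving a | aV.
Drop G -> ε.
Drop V -> ε.
V -> Gaa: G nullable, giving Gaa | aa.
Unchanged (no nullable symbols): S -> j; G -> aS; G -> j; V -> a.

S -> a | j | aV; G -> j | aS; V -> a | aa | Gaa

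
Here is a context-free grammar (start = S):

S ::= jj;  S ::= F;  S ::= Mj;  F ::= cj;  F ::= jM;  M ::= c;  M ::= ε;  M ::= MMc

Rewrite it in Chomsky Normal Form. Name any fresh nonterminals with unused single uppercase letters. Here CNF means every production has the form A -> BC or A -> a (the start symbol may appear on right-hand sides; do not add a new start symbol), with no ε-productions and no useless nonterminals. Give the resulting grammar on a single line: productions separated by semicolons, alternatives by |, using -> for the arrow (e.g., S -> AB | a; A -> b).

S -> j | AB | BB | BM | MB; A -> c; B -> j; C -> MA; M -> c | MA | MC

Nullable: {M}; after ε-elimination: S -> F | j | Mj | jj; F -> j | cj | jM; M -> c | Mc | MMc.
After unit-elimination: S -> j | Mj | cj | jM | jj; F -> j | cj | jM; M -> c | Mc | MMc.
TERM: introduce A -> c, B -> j and substitute in every rule of length ≥2.
BIN: M -> MMA becomes M -> MC, C -> MA.
Drop unreachable/unproductive: F.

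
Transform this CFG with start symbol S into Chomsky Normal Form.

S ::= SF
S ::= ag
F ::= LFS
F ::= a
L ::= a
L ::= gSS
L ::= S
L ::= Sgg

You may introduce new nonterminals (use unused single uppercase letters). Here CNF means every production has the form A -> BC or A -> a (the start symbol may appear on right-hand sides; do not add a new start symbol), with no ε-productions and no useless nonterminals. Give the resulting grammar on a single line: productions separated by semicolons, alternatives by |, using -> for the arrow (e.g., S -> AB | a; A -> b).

S -> BA | SF; A -> g; B -> a; C -> FS; D -> SS; E -> AA; F -> a | LC; L -> a | AD | BA | SE | SF

No ε-productions.
After unit-elimination: S -> SF | ag; F -> a | LFS; L -> a | SF | ag | Sgg | gSS.
TERM: introduce B -> a, A -> g and substitute in every rule of length ≥2.
BIN: F -> LFS becomes F -> LC, C -> FS; L -> ASS becomes L -> AD, D -> SS; L -> SAA becomes L -> SE, E -> AA.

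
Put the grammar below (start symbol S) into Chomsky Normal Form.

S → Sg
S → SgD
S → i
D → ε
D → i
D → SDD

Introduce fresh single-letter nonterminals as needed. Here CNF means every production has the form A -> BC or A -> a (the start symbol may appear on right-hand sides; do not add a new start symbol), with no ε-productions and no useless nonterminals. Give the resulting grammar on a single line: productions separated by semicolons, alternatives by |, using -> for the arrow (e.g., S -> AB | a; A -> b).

Nullable: {D}; after ε-elimination: S -> i | Sg | SgD; D -> S | i | SD | SDD.
After unit-elimination: S -> i | Sg | SgD; D -> i | SD | Sg | SDD | SgD.
TERM: introduce A -> g and substitute in every rule of length ≥2.
BIN: D -> SAD becomes D -> SB, B -> AD; D -> SDD becomes D -> SC, C -> DD; S -> SAD becomes S -> SE, E -> AD.

S -> i | SA | SE; A -> g; B -> AD; C -> DD; D -> i | SA | SB | SC | SD; E -> AD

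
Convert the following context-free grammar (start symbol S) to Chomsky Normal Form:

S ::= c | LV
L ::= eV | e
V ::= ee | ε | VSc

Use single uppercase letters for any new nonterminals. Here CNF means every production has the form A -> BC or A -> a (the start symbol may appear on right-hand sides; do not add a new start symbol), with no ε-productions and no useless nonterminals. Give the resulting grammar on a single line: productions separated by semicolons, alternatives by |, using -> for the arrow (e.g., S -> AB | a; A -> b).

S -> c | e | AV | LV; A -> e; B -> c; C -> SB; L -> e | AV; V -> AA | SB | VC

Nullable: {V}; after ε-elimination: S -> L | c | LV; L -> e | eV; V -> Sc | ee | VSc.
After unit-elimination: S -> c | e | LV | eV; L -> e | eV; V -> Sc | ee | VSc.
TERM: introduce B -> c, A -> e and substitute in every rule of length ≥2.
BIN: V -> VSB becomes V -> VC, C -> SB.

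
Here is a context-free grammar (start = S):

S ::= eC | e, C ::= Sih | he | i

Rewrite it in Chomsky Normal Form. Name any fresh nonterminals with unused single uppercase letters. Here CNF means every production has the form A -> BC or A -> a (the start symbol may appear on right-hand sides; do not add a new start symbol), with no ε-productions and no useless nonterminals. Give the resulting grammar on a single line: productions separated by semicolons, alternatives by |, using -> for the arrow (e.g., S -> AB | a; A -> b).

S -> e | DC; A -> i; B -> h; C -> i | BD | SE; D -> e; E -> AB

No ε-productions.
No unit productions to eliminate.
TERM: introduce D -> e, B -> h, A -> i and substitute in every rule of length ≥2.
BIN: C -> SAB becomes C -> SE, E -> AB.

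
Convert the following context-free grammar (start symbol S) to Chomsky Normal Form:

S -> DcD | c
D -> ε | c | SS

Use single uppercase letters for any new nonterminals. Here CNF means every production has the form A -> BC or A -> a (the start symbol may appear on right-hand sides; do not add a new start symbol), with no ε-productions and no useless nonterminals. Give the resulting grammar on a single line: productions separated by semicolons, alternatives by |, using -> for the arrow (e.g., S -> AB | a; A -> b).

Nullable: {D}; after ε-elimination: S -> c | Dc | cD | DcD; D -> c | SS.
No unit productions to eliminate.
TERM: introduce A -> c and substitute in every rule of length ≥2.
BIN: S -> DAD becomes S -> DB, B -> AD.

S -> c | AD | DA | DB; A -> c; B -> AD; D -> c | SS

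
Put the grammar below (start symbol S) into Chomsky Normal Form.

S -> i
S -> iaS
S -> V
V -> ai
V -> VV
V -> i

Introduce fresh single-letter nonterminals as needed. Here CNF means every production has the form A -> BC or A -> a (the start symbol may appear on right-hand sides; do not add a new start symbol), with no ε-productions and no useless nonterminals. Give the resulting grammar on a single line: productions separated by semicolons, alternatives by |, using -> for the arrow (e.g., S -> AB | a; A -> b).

No ε-productions.
After unit-elimination: S -> i | VV | ai | iaS; V -> i | VV | ai.
TERM: introduce A -> a, B -> i and substitute in every rule of length ≥2.
BIN: S -> BAS becomes S -> BC, C -> AS.

S -> i | AB | BC | VV; A -> a; B -> i; C -> AS; V -> i | AB | VV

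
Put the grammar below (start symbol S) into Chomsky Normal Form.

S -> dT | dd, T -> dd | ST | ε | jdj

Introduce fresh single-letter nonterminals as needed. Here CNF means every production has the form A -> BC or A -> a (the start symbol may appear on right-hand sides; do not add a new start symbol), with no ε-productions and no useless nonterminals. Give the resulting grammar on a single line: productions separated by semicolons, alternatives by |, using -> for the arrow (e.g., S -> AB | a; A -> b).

S -> d | AA | AT; A -> d; B -> j; C -> AB; T -> d | AA | AT | BC | ST

Nullable: {T}; after ε-elimination: S -> d | dT | dd; T -> S | ST | dd | jdj.
After unit-elimination: S -> d | dT | dd; T -> d | ST | dT | dd | jdj.
TERM: introduce A -> d, B -> j and substitute in every rule of length ≥2.
BIN: T -> BAB becomes T -> BC, C -> AB.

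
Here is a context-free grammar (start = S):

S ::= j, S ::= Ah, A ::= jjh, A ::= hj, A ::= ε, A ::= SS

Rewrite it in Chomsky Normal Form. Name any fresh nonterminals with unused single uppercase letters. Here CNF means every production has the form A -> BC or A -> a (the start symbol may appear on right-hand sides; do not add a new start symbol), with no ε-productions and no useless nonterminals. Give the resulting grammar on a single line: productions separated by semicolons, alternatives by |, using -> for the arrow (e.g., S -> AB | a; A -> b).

Nullable: {A}; after ε-elimination: S -> h | j | Ah; A -> SS | hj | jjh.
No unit productions to eliminate.
TERM: introduce B -> h, C -> j and substitute in every rule of length ≥2.
BIN: A -> CCB becomes A -> CD, D -> CB.

S -> h | j | AB; A -> BC | CD | SS; B -> h; C -> j; D -> CB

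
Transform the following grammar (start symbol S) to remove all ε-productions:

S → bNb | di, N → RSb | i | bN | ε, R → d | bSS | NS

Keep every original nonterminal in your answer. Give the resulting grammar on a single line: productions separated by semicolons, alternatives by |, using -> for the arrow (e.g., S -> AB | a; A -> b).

S -> bb | di | bNb; N -> b | i | bN | RSb; R -> S | d | NS | bSS

Nullable set: {N}.
S -> bNb: N nullable, giving bNb | bb.
Drop N -> ε.
N -> bN: N nullable, giving b | bN.
R -> NS: N nullable, giving NS | S.
Unchanged (no nullable symbols): S -> di; N -> RSb; N -> i; R -> bSS; R -> d.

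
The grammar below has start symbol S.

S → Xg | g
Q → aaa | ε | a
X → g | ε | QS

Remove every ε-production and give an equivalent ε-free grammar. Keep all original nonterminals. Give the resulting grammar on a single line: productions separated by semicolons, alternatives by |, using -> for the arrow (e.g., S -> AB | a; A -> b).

S -> g | Xg; Q -> a | aaa; X -> S | g | QS

Nullable set: {Q, X}.
S -> Xg: X nullable, giving Xg | g.
Drop Q -> ε.
Drop X -> ε.
X -> QS: Q nullable, giving QS | S.
Unchanged (no nullable symbols): S -> g; Q -> a; Q -> aaa; X -> g.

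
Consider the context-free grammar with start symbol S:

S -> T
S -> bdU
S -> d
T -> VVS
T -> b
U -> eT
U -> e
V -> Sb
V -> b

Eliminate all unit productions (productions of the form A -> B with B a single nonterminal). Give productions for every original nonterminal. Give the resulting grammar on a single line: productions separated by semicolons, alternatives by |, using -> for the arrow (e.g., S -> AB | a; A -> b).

Unit productions: S->T.
Unit pairs (A ⇒* B via units): (S,T).
S: inherits non-unit rules of {S, T} → VVS | b | bdU | d.
T: inherits non-unit rules of {T} → VVS | b.
U: inherits non-unit rules of {U} → e | eT.
V: inherits non-unit rules of {V} → Sb | b.

S -> b | d | VVS | bdU; T -> b | VVS; U -> e | eT; V -> b | Sb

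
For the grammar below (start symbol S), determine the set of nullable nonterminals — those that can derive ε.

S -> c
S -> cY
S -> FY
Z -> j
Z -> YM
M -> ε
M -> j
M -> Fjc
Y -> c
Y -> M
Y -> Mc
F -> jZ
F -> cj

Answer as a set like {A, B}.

{M, Y, Z}

Directly nullable (have an ε-rule): {M}.
Y is nullable via Y -> M (every symbol on the right is already known nullable).
Z is nullable via Z -> YM (every symbol on the right is already known nullable).
Not nullable: F, S — each has a terminal in every rule's right-hand side or depends on a non-nullable symbol.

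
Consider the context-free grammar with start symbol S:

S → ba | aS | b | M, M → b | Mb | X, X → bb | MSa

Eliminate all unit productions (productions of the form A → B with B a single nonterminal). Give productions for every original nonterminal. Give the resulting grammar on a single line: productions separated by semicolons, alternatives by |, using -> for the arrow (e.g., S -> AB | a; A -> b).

Unit productions: M->X, S->M.
Unit pairs (A ⇒* B via units): (M,X), (S,M), (S,X).
S: inherits non-unit rules of {M, S, X} → MSa | Mb | aS | b | ba | bb.
M: inherits non-unit rules of {M, X} → MSa | Mb | b | bb.
X: inherits non-unit rules of {X} → MSa | bb.

S -> b | Mb | aS | ba | bb | MSa; M -> b | Mb | bb | MSa; X -> bb | MSa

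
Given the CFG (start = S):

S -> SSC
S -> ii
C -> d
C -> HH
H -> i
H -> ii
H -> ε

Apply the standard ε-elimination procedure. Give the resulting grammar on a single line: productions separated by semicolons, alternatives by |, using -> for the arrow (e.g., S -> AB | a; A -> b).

Nullable set: {C, H}.
S -> SSC: C nullable, giving SS | SSC.
C -> HH: H, H nullable, giving H | HH.
Drop H -> ε.
Unchanged (no nullable symbols): S -> ii; C -> d; H -> i; H -> ii.

S -> SS | ii | SSC; C -> H | d | HH; H -> i | ii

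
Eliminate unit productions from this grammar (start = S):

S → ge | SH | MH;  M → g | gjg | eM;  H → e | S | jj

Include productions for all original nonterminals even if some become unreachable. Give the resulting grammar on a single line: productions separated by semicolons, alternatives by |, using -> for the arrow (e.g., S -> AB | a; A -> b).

Unit productions: H->S.
Unit pairs (A ⇒* B via units): (H,S).
S: inherits non-unit rules of {S} → MH | SH | ge.
H: inherits non-unit rules of {H, S} → MH | SH | e | ge | jj.
M: inherits non-unit rules of {M} → eM | g | gjg.

S -> MH | SH | ge; H -> e | MH | SH | ge | jj; M -> g | eM | gjg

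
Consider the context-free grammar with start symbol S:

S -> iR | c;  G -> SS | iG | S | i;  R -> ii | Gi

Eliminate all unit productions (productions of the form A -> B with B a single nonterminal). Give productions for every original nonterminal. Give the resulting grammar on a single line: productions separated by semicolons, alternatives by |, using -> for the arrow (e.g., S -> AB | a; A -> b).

S -> c | iR; G -> c | i | SS | iG | iR; R -> Gi | ii

Unit productions: G->S.
Unit pairs (A ⇒* B via units): (G,S).
S: inherits non-unit rules of {S} → c | iR.
G: inherits non-unit rules of {G, S} → SS | c | i | iG | iR.
R: inherits non-unit rules of {R} → Gi | ii.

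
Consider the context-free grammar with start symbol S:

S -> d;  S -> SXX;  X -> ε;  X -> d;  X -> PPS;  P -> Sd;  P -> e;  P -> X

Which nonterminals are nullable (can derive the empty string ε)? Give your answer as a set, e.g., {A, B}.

{P, X}

Directly nullable (have an ε-rule): {X}.
P is nullable via P -> X (every symbol on the right is already known nullable).
Not nullable: S — each has a terminal in every rule's right-hand side or depends on a non-nullable symbol.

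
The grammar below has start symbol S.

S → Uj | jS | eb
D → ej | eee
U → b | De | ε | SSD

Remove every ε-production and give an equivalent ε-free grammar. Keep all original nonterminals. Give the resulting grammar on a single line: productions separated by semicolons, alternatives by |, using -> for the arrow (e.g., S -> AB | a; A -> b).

Nullable set: {U}.
S -> Uj: U nullable, giving Uj | j.
Drop U -> ε.
Unchanged (no nullable symbols): S -> eb; S -> jS; D -> eee; D -> ej; U -> De; U -> SSD; U -> b.

S -> j | Uj | eb | jS; D -> ej | eee; U -> b | De | SSD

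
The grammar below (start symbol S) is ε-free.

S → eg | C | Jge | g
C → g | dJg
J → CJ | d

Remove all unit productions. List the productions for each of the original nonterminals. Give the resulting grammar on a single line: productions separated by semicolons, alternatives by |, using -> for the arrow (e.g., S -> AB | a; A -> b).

Unit productions: S->C.
Unit pairs (A ⇒* B via units): (S,C).
S: inherits non-unit rules of {C, S} → Jge | dJg | eg | g.
C: inherits non-unit rules of {C} → dJg | g.
J: inherits non-unit rules of {J} → CJ | d.

S -> g | eg | Jge | dJg; C -> g | dJg; J -> d | CJ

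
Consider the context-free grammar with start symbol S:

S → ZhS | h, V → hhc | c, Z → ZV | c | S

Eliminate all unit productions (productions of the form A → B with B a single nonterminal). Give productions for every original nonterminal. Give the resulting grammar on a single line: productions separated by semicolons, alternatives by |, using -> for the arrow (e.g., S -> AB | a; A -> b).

Unit productions: Z->S.
Unit pairs (A ⇒* B via units): (Z,S).
S: inherits non-unit rules of {S} → ZhS | h.
V: inherits non-unit rules of {V} → c | hhc.
Z: inherits non-unit rules of {S, Z} → ZV | ZhS | c | h.

S -> h | ZhS; V -> c | hhc; Z -> c | h | ZV | ZhS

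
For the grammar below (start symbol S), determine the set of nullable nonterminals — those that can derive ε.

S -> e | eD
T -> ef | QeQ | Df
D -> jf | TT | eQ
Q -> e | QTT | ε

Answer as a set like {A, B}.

Directly nullable (have an ε-rule): {Q}.
Not nullable: D, S, T — each has a terminal in every rule's right-hand side or depends on a non-nullable symbol.

{Q}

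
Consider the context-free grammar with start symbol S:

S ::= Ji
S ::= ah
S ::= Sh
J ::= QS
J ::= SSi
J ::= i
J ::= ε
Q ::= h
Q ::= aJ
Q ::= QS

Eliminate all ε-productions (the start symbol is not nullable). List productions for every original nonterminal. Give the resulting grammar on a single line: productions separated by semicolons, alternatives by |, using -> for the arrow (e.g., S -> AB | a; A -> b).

Nullable set: {J}.
S -> Ji: J nullable, giving Ji | i.
Drop J -> ε.
Q -> aJ: J nullable, giving a | aJ.
Unchanged (no nullable symbols): S -> Sh; S -> ah; J -> QS; J -> SSi; J -> i; Q -> QS; Q -> h.

S -> i | Ji | Sh | ah; J -> i | QS | SSi; Q -> a | h | QS | aJ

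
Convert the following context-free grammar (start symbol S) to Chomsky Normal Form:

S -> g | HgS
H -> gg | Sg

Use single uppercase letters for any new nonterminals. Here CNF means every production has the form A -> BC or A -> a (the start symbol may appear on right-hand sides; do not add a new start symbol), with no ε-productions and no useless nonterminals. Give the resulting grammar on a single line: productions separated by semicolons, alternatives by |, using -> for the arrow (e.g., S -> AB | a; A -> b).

S -> g | HB; A -> g; B -> AS; H -> AA | SA

No ε-productions.
No unit productions to eliminate.
TERM: introduce A -> g and substitute in every rule of length ≥2.
BIN: S -> HAS becomes S -> HB, B -> AS.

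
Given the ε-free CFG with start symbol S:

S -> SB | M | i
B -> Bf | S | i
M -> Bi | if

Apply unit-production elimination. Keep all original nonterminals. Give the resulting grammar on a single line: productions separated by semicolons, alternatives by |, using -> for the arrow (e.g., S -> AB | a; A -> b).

S -> i | Bi | SB | if; B -> i | Bf | Bi | SB | if; M -> Bi | if

Unit productions: B->S, S->M.
Unit pairs (A ⇒* B via units): (B,M), (B,S), (S,M).
S: inherits non-unit rules of {M, S} → Bi | SB | i | if.
B: inherits non-unit rules of {B, M, S} → Bf | Bi | SB | i | if.
M: inherits non-unit rules of {M} → Bi | if.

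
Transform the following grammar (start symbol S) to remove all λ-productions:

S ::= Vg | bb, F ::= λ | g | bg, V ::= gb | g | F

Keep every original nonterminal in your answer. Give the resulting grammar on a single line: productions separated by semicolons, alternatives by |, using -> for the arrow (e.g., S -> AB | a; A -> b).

Nullable set: {F, V}.
S -> Vg: V nullable, giving Vg | g.
Drop F -> λ.
V -> F: F nullable, giving F.
Unchanged (no nullable symbols): S -> bb; F -> bg; F -> g; V -> g; V -> gb.

S -> g | Vg | bb; F -> g | bg; V -> F | g | gb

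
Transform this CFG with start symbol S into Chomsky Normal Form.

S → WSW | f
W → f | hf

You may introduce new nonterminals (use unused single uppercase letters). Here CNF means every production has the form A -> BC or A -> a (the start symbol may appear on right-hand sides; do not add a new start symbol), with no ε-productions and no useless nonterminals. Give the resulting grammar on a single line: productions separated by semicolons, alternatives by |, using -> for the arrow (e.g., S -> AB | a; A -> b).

No ε-productions.
No unit productions to eliminate.
TERM: introduce B -> f, A -> h and substitute in every rule of length ≥2.
BIN: S -> WSW becomes S -> WC, C -> SW.

S -> f | WC; A -> h; B -> f; C -> SW; W -> f | AB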